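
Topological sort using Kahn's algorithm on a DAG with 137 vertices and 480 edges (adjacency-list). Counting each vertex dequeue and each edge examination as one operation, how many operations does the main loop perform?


Kahn's algorithm:
  1. Compute in-degrees: O(V + E)
  2. Process queue: each vertex dequeued once (O(V))
     each edge examined once (O(E))
Total = V + E = 137 + 480 = 617


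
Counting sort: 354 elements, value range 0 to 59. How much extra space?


n = 354 (output array)
k = 60 (count array for 60 distinct values)
Extra space = 354 + 60 = 414


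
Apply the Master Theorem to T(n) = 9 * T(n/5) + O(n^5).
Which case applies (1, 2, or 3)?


The Master Theorem: T(n) = a*T(n/b) + O(n^c)
  a = 9, b = 5, c = 5
log_b(a) = log_5(9) ~ 1.365
Compare b^c with a: 5^5 = 3125 > 9, so c > log_b(a).
Since c > log_b(a), Case 3 applies.
T(n) = O(n^5)
Master Theorem case = 3


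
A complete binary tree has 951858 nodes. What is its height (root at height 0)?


In a complete binary tree, level k holds nodes 2^k .. 2^(k+1)-1 (1-indexed).
Height = floor(log2(n)) = floor(log2(951858)) = 19
Check: 2^19 = 524288 <= 951858 < 1048576 = 2^20


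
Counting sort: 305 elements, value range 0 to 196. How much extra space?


n = 305 (output array)
k = 197 (count array for 197 distinct values)
Extra space = 305 + 197 = 502


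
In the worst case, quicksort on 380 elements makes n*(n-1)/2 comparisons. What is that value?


Sum of comparisons per partition:
379 + 378 + ... + 1 + 0
= 380 * (380 - 1) / 2
= 380 * 379 / 2
= 72010


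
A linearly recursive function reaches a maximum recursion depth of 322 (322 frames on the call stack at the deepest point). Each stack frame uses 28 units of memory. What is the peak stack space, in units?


Maximum recursion depth = 322 frames
Memory per frame = 28 units
Total stack space = depth * frame_size
= 322 * 28 = 9016


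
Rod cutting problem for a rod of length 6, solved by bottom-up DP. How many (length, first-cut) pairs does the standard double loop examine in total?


For each subproblem length i = 1..6, the inner loop considers i possible first cuts.
Total = 1 + 2 + ... + 6
= 6*(6+1)/2
= 6*7/2 = 21


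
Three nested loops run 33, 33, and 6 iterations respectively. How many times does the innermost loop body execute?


Loop 1 (outermost): 33 iterations
Loop 2 (middle): 33 iterations per outer
Loop 3 (innermost): 6 iterations per middle
Total = 33 * 33 * 6 = 6534


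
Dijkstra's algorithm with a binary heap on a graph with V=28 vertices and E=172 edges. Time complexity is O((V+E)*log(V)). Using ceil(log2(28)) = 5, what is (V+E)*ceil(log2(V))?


Dijkstra with a binary heap: each vertex is extracted once, each edge may relax once.
Each heap operation costs O(log V).
V + E = 28 + 172 = 200
ceil(log2(28)) = 5 (since 2^4 = 16 < 28 <= 32 = 2^5)
Total heap work = (V+E) * ceil(log2(V)) = 200 * 5 = 1000


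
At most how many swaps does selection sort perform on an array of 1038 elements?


Each of the 1037 passes places one element in its final position.
Pass 1: swap minimum into position 0
Pass 2: swap minimum of remaining into position 1
...
Pass 1037: last two elements, one swap
Maximum swaps = 1038 - 1 = 1037


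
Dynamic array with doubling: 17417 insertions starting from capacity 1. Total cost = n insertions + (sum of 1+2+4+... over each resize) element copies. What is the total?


n = 17417
Insertion costs: 17417
Resizes copy 1, 2, 4, ... up to the largest power of 2 that is <= n-1 = 17416, i.e. 16384.
Copy costs = 1 + 2 + 4 + 8 + 16 + 32 + 64 + 128 + 256 + 512 + 1024 + 2048 + 4096 + 8192 + 16384 = 32767
Total = 17417 + 32767 = 50184


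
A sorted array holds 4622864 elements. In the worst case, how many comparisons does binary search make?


Halving sequence: 4622864 -> 2311432 -> 1155716 -> 577858 -> 288929 -> 144464 -> 72232 -> 36116 -> 18058 -> 9029 -> 4514 -> 2257 -> 1128 -> 564 -> 282 -> 141 -> 70 -> 35 -> 17 -> 8 -> 4 -> 2 -> 1
Number of halvings = 22
Max comparisons = 22 + 1 = 23


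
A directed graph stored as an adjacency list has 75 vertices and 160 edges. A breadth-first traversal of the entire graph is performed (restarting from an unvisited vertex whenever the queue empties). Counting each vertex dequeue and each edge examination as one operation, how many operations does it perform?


A full BFS traversal dequeues each vertex once and examines each edge once.
Vertex visits: 75
Edge visits: 160
V + E = 75 + 160 = 235


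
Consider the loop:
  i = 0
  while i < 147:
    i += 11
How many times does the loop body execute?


Starting at i = 0, each iteration adds 11.
Iterations until i >= 147:
  Iteration 1: i = 0 -> i = 11
  Iteration 2: i = 11 -> i = 22
  Iteration 3: i = 22 -> i = 33
  Iteration 4: i = 33 -> i = 44
  Iteration 5: i = 44 -> i = 55
  Iteration 6: i = 55 -> i = 66
  Iteration 7: i = 66 -> i = 77
  Iteration 8: i = 77 -> i = 88
  ... continuing ...
Total iterations = ceil(147/11) = 14


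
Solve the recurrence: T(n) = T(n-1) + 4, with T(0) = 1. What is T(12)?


Unrolling the recurrence:
T(12) = T(11) + 4
       = T(10) + 4 + 4
       = T(9) + 4*3
       ...
       = T(0) + 4*12
       = 1 + 48 = 49


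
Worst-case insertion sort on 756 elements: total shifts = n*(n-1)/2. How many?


Sum of shifts = 1 + 2 + 3 + ... + 755
= 756 * 755 / 2
= 570780 / 2
= 285390


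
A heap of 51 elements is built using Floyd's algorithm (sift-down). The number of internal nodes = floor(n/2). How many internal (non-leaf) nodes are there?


Leaf nodes occupy roughly half the array.
Sift-down is called for each internal node, starting from the last one.
Internal nodes = floor(n/2) = floor(51/2) = 25


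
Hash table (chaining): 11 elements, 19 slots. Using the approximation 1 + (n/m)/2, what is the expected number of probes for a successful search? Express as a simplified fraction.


Computing expected probes:
alpha = 11/19
= 1 + alpha/2
= 1 + 11/(2*19)
= (2*19 + 11) / (2*19)
= 49/38


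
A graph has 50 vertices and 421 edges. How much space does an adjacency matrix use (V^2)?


Adjacency matrix: V x V grid of entries
Space = V^2 = 50^2 = 50 * 50 = 2500


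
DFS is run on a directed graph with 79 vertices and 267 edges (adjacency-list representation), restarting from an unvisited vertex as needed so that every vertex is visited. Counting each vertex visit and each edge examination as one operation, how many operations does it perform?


A full DFS traversal processes each vertex exactly once (push/pop on stack).
Each directed edge is examined once.
V = 79, E = 267
V + E = 346


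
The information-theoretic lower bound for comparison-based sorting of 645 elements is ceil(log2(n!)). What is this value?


A binary decision tree of height h has at most 2^h leaves and needs at least n! of them, so h >= ceil(log2(n!)).
645! is far too large to multiply out, so use Stirling's series:
  ln(n!) ~ n ln n - n + (1/2) ln(2 pi n) + 1/(12n)  (error below 1/(360 n^3), negligible here)
  ln(645) = 6.4692503
  n ln n = 645 * 6.4692503 = 4172.6664
  (1/2) ln(2 pi * 645) = (1/2) ln(4052.6545) = 4.1536
  1/(12*645) = 0.0001
  ln(645!) ~ 4172.6664 - 645 + 4.1536 + 0.0001 = 3531.8201
Convert to base 2: log2(645!) = 3531.8201 / ln 2 = 3531.8201 / 0.69314718 = 5095.3393
ceil(5095.3393) = 5096


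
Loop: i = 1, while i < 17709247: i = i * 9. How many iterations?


i multiplies by 9 each step:
i = 1 -> 9 -> 81 -> 729 -> 6561 -> 59049 -> 531441 -> 4782969 -> 43046721 (stop)
Iterations = ceil(log_9(17709247)) = 8


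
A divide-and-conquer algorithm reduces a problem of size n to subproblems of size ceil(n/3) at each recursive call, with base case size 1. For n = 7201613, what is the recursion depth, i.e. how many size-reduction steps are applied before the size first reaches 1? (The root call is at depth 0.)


Each step divides the size by 3 (rounding up); after k steps the size is ceil(n/3^k), which equals 1 exactly when 3^k >= n.
So the depth is the smallest k with 3^k >= 7201613, i.e. ceil(log_3(7201613)).
3^14 = 4782969 < 7201613 <= 14348907 = 3^15
Recursion depth = 15


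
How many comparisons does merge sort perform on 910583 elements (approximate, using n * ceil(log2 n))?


Recursion depth: ceil(log2(910583)) = 20
Each recursion level merges n = 910583 elements
Total = 910583 * 20 = 18211660


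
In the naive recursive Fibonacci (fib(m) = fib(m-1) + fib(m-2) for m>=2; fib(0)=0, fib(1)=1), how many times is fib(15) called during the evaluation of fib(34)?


Let N(m) = number of times fib(m) is called while evaluating fib(34).
N(34) = 1 (the initial call).
N(33) = 1 (only fib(34) calls it).
For 1 <= m <= 32: fib(m) is called by fib(m+1) and fib(m+2), so
  N(m) = N(m+1) + N(m+2).
fib(0) is called only by fib(2), so N(0) = N(2).
Walk down from m=34:
  N(34)=1, N(33)=1, N(32)=2, N(31)=3, N(30)=5, N(29)=8, N(28)=13, N(27)=21, N(26)=34, N(25)=55, N(24)=89, N(23)=144, N(22)=233, N(21)=377, N(20)=610, N(19)=987, N(18)=1597, N(17)=2584, N(16)=4181, N(15)=6765
N(15) = 6765


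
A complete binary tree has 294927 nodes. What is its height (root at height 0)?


In a complete binary tree, level k holds nodes 2^k .. 2^(k+1)-1 (1-indexed).
Height = floor(log2(n)) = floor(log2(294927)) = 18
Check: 2^18 = 262144 <= 294927 < 524288 = 2^19


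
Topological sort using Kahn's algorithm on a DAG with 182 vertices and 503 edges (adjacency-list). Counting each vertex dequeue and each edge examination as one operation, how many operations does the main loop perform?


Kahn's algorithm:
  1. Compute in-degrees: O(V + E)
  2. Process queue: each vertex dequeued once (O(V))
     each edge examined once (O(E))
Total = V + E = 182 + 503 = 685


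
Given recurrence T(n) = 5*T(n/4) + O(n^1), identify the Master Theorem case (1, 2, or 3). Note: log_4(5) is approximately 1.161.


Master Theorem parameters: a=5, b=4, c=1
log_b(a) = 1.161
Compare b^c with a: 4^1 = 4 < 5, so c < log_b(a).
Comparing c=1 vs log_b(a)=1.161:
1 < 1.161 => Case 1
Result: T(n) = O(n^(log_4 5)) ~ O(n^1.161)
Master Theorem case = 1


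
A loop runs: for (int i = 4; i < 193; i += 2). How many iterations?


Loop starts at i = 4, increments by 2, stops when i >= 193.
Number of iterations = ceil((193 - 4) / 2)
= ceil(189 / 2)
= 95


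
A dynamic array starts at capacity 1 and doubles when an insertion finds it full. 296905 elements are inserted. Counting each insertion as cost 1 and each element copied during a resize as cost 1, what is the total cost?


n = 296905
Insertion costs: 296905
Resizes copy 1, 2, 4, ... up to the largest power of 2 that is <= n-1 = 296904, i.e. 262144.
Copy costs = 1 + 2 + 4 + 8 + 16 + 32 + 64 + 128 + 256 + 512 + 1024 + 2048 + 4096 + 8192 + 16384 + 32768 + 65536 + 131072 + 262144 = 524287
Total = 296905 + 524287 = 821192


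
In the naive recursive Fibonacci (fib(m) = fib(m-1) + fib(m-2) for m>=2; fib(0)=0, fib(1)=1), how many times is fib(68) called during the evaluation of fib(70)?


Let N(m) = number of times fib(m) is called while evaluating fib(70).
N(70) = 1 (the initial call).
N(69) = 1 (only fib(70) calls it).
For 1 <= m <= 68: fib(m) is called by fib(m+1) and fib(m+2), so
  N(m) = N(m+1) + N(m+2).
fib(0) is called only by fib(2), so N(0) = N(2).
Walk down from m=70:
  N(70)=1, N(69)=1, N(68)=2
N(68) = 2


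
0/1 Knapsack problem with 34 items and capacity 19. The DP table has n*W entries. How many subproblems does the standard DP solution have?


The DP table is indexed by (item, capacity).
Rows: 34 items
Columns: 19 capacity values (1 to W)
Total subproblems = 34 * 19 = 646


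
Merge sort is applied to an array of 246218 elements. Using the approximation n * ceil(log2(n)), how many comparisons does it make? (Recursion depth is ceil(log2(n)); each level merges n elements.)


Merge sort divides the array into halves recursively.
Number of levels = ceil(log2(246218)) = 18
At each level, approximately n = 246218 comparisons are needed for merging.
Total comparisons ~ n * ceil(log2(n)) = 246218 * 18 = 4431924


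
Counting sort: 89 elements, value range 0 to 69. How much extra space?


n = 89 (output array)
k = 70 (count array for 70 distinct values)
Extra space = 89 + 70 = 159


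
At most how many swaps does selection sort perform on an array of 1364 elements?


Each of the 1363 passes places one element in its final position.
Pass 1: swap minimum into position 0
Pass 2: swap minimum of remaining into position 1
...
Pass 1363: last two elements, one swap
Maximum swaps = 1364 - 1 = 1363


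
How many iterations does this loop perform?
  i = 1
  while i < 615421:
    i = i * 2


The loop variable doubles each iteration:
i = 1 -> 2 -> 4 -> 8 -> 16 -> 32 -> 64 -> 128 -> 256 -> 512 -> 1024 -> 2048 -> 4096 -> 8192 -> 16384 -> 32768 -> 65536 -> 131072 -> 262144 -> 524288 -> 1048576 (stop, 1048576 >= 615421)
Number of doublings = ceil(log2(615421)) = 20


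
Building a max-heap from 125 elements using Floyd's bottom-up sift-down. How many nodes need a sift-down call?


In a heap of 125 elements (0-indexed array):
  Last element index: 124
  Parent of last element: floor((124 - 1) / 2) = 61
  Internal nodes: indices 0 to 61
  Count = floor(125/2) = 62


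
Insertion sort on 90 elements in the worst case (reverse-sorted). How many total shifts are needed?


In the worst case (reverse-sorted), each element shifts past all previous:
  Element 1: 1 shifts
  Element 2: 2 shifts
  Element 3: 3 shifts
  Element 4: 4 shifts
  Element 5: 5 shifts
  ...
  Element 89: 89 shifts
Total = 1 + 2 + ... + 89
= 90*(90-1)/2 = 4005


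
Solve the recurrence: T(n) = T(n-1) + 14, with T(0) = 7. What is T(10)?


Unrolling the recurrence:
T(10) = T(9) + 14
       = T(8) + 14 + 14
       = T(7) + 14*3
       ...
       = T(0) + 14*10
       = 7 + 140 = 147


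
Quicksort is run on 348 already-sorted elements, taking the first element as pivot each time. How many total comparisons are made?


Sum of comparisons per partition:
347 + 346 + ... + 1 + 0
= 348 * (348 - 1) / 2
= 348 * 347 / 2
= 60378


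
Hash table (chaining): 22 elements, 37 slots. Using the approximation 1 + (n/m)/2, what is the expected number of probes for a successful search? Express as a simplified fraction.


Computing expected probes:
alpha = 22/37
= 1 + alpha/2
= 1 + 22/(2*37)
= (2*37 + 22) / (2*37)
= 96/74 = 48/37


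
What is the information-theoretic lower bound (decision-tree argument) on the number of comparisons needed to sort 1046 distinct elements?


A binary decision tree of height h has at most 2^h leaves and needs at least n! of them, so h >= ceil(log2(n!)).
1046! is far too large to multiply out, so use Stirling's series:
  ln(n!) ~ n ln n - n + (1/2) ln(2 pi n) + 1/(12n)  (error below 1/(360 n^3), negligible here)
  ln(1046) = 6.9527286
  n ln n = 1046 * 6.9527286 = 7272.5541
  (1/2) ln(2 pi * 1046) = (1/2) ln(6572.2118) = 4.3953
  1/(12*1046) = 0.0001
  ln(1046!) ~ 7272.5541 - 1046 + 4.3953 + 0.0001 = 6230.9495
Convert to base 2: log2(1046!) = 6230.9495 / ln 2 = 6230.9495 / 0.69314718 = 8989.3600
ceil(8989.3600) = 8990


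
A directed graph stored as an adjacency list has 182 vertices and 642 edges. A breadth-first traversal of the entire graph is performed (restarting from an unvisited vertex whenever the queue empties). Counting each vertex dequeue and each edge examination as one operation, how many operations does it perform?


A full BFS traversal dequeues each vertex once and examines each edge once.
Vertex visits: 182
Edge visits: 642
V + E = 182 + 642 = 824


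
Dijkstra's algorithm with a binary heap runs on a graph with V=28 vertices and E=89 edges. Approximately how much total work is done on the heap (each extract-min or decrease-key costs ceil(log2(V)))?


Dijkstra with a binary heap: each vertex is extracted once, each edge may relax once.
Each heap operation costs O(log V).
V + E = 28 + 89 = 117
ceil(log2(28)) = 5 (since 2^4 = 16 < 28 <= 32 = 2^5)
Total heap work = (V+E) * ceil(log2(V)) = 117 * 5 = 585


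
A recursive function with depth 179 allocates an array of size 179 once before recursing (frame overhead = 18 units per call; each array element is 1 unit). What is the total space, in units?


Array allocation: 179 units (allocated once)
Stack frames: 179 deep * 18 per frame = 3222 units
Total = 179 + 3222 = 3401


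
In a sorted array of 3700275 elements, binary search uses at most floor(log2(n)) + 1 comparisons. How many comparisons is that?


Halving sequence: 3700275 -> 1850137 -> 925068 -> 462534 -> 231267 -> 115633 -> 57816 -> 28908 -> 14454 -> 7227 -> 3613 -> 1806 -> 903 -> 451 -> 225 -> 112 -> 56 -> 28 -> 14 -> 7 -> 3 -> 1
Number of halvings = 21
Max comparisons = 21 + 1 = 22


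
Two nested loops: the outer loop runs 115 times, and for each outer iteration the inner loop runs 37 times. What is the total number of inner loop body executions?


Outer loop: 115 iterations
Inner loop: 37 iterations per outer iteration
Total = 115 * 37 = 4255


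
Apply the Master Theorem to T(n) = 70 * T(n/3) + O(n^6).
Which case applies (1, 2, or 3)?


The Master Theorem: T(n) = a*T(n/b) + O(n^c)
  a = 70, b = 3, c = 6
log_b(a) = log_3(70) ~ 3.867
Compare b^c with a: 3^6 = 729 > 70, so c > log_b(a).
Since c > log_b(a), Case 3 applies.
T(n) = O(n^6)
Master Theorem case = 3


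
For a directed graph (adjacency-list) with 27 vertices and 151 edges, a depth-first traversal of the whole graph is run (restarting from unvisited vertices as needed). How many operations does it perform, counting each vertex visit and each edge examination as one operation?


A full DFS traversal visits each vertex once and examines each edge once.
V = 27
E = 151
Sum = 27 + 151 = 178


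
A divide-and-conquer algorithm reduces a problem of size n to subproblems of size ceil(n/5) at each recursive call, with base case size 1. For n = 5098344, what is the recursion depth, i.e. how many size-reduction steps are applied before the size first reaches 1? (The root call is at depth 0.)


Each step divides the size by 5 (rounding up); after k steps the size is ceil(n/5^k), which equals 1 exactly when 5^k >= n.
So the depth is the smallest k with 5^k >= 5098344, i.e. ceil(log_5(5098344)).
5^9 = 1953125 < 5098344 <= 9765625 = 5^10
Recursion depth = 10


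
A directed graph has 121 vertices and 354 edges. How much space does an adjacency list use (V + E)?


Adjacency list: one list head per vertex + one entry per edge
Vertex heads: 121
Edge entries: 354
Total = 121 + 354 = 475


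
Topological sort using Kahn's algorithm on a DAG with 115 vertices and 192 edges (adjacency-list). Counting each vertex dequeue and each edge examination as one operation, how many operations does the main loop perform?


Kahn's algorithm:
  1. Compute in-degrees: O(V + E)
  2. Process queue: each vertex dequeued once (O(V))
     each edge examined once (O(E))
Total = V + E = 115 + 192 = 307


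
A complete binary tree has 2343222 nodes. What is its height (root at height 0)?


In a complete binary tree, level k holds nodes 2^k .. 2^(k+1)-1 (1-indexed).
Height = floor(log2(n)) = floor(log2(2343222)) = 21
Check: 2^21 = 2097152 <= 2343222 < 4194304 = 2^22


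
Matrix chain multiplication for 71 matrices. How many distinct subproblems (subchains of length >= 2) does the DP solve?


Subproblems are indexed by (i, j) where i < j.
Number of such pairs = n*(n-1)/2
= 71 * 70 / 2
= 2485


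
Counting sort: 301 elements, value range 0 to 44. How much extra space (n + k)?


n = 301 (output array)
k = 45 (count array for 45 distinct values)
Extra space = 301 + 45 = 346


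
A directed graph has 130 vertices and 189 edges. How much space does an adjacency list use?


Adjacency list: one list head per vertex + one entry per edge
Vertex heads: 130
Edge entries: 189
Total = 130 + 189 = 319


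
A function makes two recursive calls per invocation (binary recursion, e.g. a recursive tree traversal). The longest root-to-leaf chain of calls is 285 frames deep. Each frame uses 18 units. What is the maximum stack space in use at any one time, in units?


Binary recursion: the two calls run one after the other, so only one root-to-leaf chain of frames is on the stack at a time.
Maximum depth (longest chain) = 285 frames
Each frame = 18 units
Max stack space = 285 * 18 = 5130


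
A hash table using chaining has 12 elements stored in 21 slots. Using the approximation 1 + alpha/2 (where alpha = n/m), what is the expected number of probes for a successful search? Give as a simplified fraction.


Load factor alpha = n/m = 12/21
Expected probes = 1 + alpha/2 = 1 + 12/(2*21)
= 1 + 12/42
= 42/42 + 12/42
= 54/42
Simplify: 9/7


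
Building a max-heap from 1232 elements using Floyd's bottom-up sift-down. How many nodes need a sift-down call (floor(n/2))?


In a heap of 1232 elements (0-indexed array):
  Last element index: 1231
  Parent of last element: floor((1231 - 1) / 2) = 615
  Internal nodes: indices 0 to 615
  Count = floor(1232/2) = 616


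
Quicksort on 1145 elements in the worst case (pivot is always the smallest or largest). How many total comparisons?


In the worst case, each partition step picks the worst pivot:
  Partition 1: 1144 comparisons (n-1 elements to compare)
  Partition 2: 1143 comparisons
  Partition 3: 1142 comparisons
  Partition 4: 1141 comparisons
  Partition 5: 1140 comparisons
  ...
  Last partition: 0 comparisons
Total = (n-1) + (n-2) + ... + 1 + 0 = n*(n-1)/2
= 1145*1144/2 = 654940


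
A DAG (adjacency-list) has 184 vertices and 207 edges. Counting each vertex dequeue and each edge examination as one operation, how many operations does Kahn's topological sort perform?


V = 184 (vertex processing)
E = 207 (edge processing)
V + E = 184 + 207 = 391


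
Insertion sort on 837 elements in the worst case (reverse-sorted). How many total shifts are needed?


In the worst case (reverse-sorted), each element shifts past all previous:
  Element 1: 1 shifts
  Element 2: 2 shifts
  Element 3: 3 shifts
  Element 4: 4 shifts
  Element 5: 5 shifts
  ...
  Element 836: 836 shifts
Total = 1 + 2 + ... + 836
= 837*(837-1)/2 = 349866


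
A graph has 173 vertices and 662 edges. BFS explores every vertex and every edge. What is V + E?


A full BFS traversal dequeues each vertex once and examines each edge once.
Vertex visits: 173
Edge visits: 662
V + E = 173 + 662 = 835


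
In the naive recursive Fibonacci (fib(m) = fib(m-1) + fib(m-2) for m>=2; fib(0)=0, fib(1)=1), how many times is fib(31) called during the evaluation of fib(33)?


Let N(m) = number of times fib(m) is called while evaluating fib(33).
N(33) = 1 (the initial call).
N(32) = 1 (only fib(33) calls it).
For 1 <= m <= 31: fib(m) is called by fib(m+1) and fib(m+2), so
  N(m) = N(m+1) + N(m+2).
fib(0) is called only by fib(2), so N(0) = N(2).
Walk down from m=33:
  N(33)=1, N(32)=1, N(31)=2
N(31) = 2


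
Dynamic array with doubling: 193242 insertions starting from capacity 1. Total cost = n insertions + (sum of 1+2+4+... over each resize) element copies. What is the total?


n = 193242
Insertion costs: 193242
Resizes copy 1, 2, 4, ... up to the largest power of 2 that is <= n-1 = 193241, i.e. 131072.
Copy costs = 1 + 2 + 4 + 8 + 16 + 32 + 64 + 128 + 256 + 512 + 1024 + 2048 + 4096 + 8192 + 16384 + 32768 + 65536 + 131072 = 262143
Total = 193242 + 262143 = 455385


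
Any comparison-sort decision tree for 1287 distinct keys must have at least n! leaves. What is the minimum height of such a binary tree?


A binary decision tree of height h has at most 2^h leaves and needs at least n! of them, so h >= ceil(log2(n!)).
1287! is far too large to multiply out, so use Stirling's series:
  ln(n!) ~ n ln n - n + (1/2) ln(2 pi n) + 1/(12n)  (error below 1/(360 n^3), negligible here)
  ln(1287) = 7.1600692
  n ln n = 1287 * 7.1600692 = 9215.0091
  (1/2) ln(2 pi * 1287) = (1/2) ln(8086.4595) = 4.4990
  1/(12*1287) = 0.0001
  ln(1287!) ~ 9215.0091 - 1287 + 4.4990 + 0.0001 = 7932.5082
Convert to base 2: log2(1287!) = 7932.5082 / ln 2 = 7932.5082 / 0.69314718 = 11444.1903
ceil(11444.1903) = 11445


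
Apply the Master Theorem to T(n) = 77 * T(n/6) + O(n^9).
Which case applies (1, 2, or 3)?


The Master Theorem: T(n) = a*T(n/b) + O(n^c)
  a = 77, b = 6, c = 9
log_b(a) = log_6(77) ~ 2.424
Compare b^c with a: 6^9 = 10077696 > 77, so c > log_b(a).
Since c > log_b(a), Case 3 applies.
T(n) = O(n^9)
Master Theorem case = 3


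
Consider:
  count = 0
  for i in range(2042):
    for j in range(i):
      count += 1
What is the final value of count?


For each i, the inner loop runs i times:
  i=0: inner runs 0 times
  i=1: inner runs 1 time
  i=2: inner runs 2 times
  i=3: inner runs 3 times
  i=4: inner runs 4 times
  i=5: inner runs 5 times
  i=6: inner runs 6 times
  i=7: inner runs 7 times
  ...
Total = 0 + 1 + 2 + ... + 2041 = 2042*(2042-1)/2 = 2083861


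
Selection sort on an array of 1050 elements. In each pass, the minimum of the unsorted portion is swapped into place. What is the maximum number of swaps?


Selection sort performs one swap per pass:
  Pass 1: find min in positions 0 to 1049, swap with position 0
  Pass 2: find min in positions 1 to 1049, swap with position 1
  Pass 3: find min in positions 2 to 1049, swap with position 2
  Pass 4: find min in positions 3 to 1049, swap with position 3
  Pass 5: find min in positions 4 to 1049, swap with position 4
  ... (1044 more passes)
Total passes (and swaps) = n - 1 = 1050 - 1 = 1049


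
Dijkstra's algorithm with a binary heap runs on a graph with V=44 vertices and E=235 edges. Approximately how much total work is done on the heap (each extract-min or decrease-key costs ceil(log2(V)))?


Dijkstra with a binary heap: each vertex is extracted once, each edge may relax once.
Each heap operation costs O(log V).
V + E = 44 + 235 = 279
ceil(log2(44)) = 6 (since 2^5 = 32 < 44 <= 64 = 2^6)
Total heap work = (V+E) * ceil(log2(V)) = 279 * 6 = 1674


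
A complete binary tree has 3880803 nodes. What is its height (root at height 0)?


In a complete binary tree, level k holds nodes 2^k .. 2^(k+1)-1 (1-indexed).
Height = floor(log2(n)) = floor(log2(3880803)) = 21
Check: 2^21 = 2097152 <= 3880803 < 4194304 = 2^22


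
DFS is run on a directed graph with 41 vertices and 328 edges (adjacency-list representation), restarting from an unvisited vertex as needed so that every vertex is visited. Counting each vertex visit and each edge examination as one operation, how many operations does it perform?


A full DFS traversal processes each vertex exactly once (push/pop on stack).
Each directed edge is examined once.
V = 41, E = 328
V + E = 369


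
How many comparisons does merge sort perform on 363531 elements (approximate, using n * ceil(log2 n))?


Recursion depth: ceil(log2(363531)) = 19
Each recursion level merges n = 363531 elements
Total = 363531 * 19 = 6907089


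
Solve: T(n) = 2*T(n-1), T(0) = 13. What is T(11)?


Unrolling:
T(11) = 2*T(10) = 2^2*T(9) = ... = 2^11*T(0)
= 2^11 * 13
= 2048 * 13 = 26624


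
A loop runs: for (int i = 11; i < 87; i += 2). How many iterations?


Loop starts at i = 11, increments by 2, stops when i >= 87.
Number of iterations = ceil((87 - 11) / 2)
= ceil(76 / 2)
= 38


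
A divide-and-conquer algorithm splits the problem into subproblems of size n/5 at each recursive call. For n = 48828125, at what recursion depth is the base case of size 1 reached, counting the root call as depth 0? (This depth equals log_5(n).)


At each depth, the problem size is divided by 5:
  Depth 0: problem size = 48828125
  Depth 1: problem size = 9765625
  Depth 2: problem size = 1953125
  Depth 3: problem size = 390625
  Depth 4: problem size = 78125
  Depth 5: problem size = 15625
  Depth 6: problem size = 3125
  Depth 7: problem size = 625
  Depth 8: problem size = 125
  Depth 9: problem size = 25
  Depth 10: problem size = 5
  Depth 11: problem size = 1 (base case)
The base case is reached at depth log_5(48828125) = 11 (the tree has 12 levels counting depth 0, but the depth asked for is 11).
Recursion depth = 11


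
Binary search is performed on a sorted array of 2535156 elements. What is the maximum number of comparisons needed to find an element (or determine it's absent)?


Binary search halves the search space each comparison:
  Step 1: search space = 2535156 -> 1267578
  Step 2: search space = 1267578 -> 633789
  Step 3: search space = 633789 -> 316894
  Step 4: search space = 316894 -> 158447
  Step 5: search space = 158447 -> 79223
  Step 6: search space = 79223 -> 39611
  Step 7: search space = 39611 -> 19805
  Step 8: search space = 19805 -> 9902
  Step 9: search space = 9902 -> 4951
  Step 10: search space = 4951 -> 2475
  Step 11: search space = 2475 -> 1237
  Step 12: search space = 1237 -> 618
  Step 13: search space = 618 -> 309
  Step 14: search space = 309 -> 154
  Step 15: search space = 154 -> 77
  Step 16: search space = 77 -> 38
  Step 17: search space = 38 -> 19
  Step 18: search space = 19 -> 9
  Step 19: search space = 9 -> 4
  Step 20: search space = 4 -> 2
  Step 21: search space = 2 -> 1
  Step 22: search space = 1 (final check)
Maximum comparisons = floor(log2(2535156)) + 1 = 21 + 1 = 22


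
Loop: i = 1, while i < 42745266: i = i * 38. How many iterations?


i multiplies by 38 each step:
i = 1 -> 38 -> 1444 -> 54872 -> 2085136 -> 79235168 (stop)
Iterations = ceil(log_38(42745266)) = 5


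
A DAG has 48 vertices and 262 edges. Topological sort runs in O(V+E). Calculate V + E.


V = 48 (vertex processing)
E = 262 (edge processing)
V + E = 48 + 262 = 310


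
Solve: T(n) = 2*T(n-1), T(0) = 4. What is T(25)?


Unrolling:
T(25) = 2*T(24) = 2^2*T(23) = ... = 2^25*T(0)
= 2^25 * 4
= 33554432 * 4 = 134217728


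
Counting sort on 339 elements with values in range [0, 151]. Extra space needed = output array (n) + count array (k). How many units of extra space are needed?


Output array size: 339 (to store sorted result)
Count array size: 152 (one slot per possible value, range 0 to 151)
Total extra space = 339 + 152 = 491


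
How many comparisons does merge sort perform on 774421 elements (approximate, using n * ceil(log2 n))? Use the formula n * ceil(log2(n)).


Recursion depth: ceil(log2(774421)) = 20
Each recursion level merges n = 774421 elements
Total = 774421 * 20 = 15488420


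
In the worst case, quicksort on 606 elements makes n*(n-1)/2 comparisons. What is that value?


Sum of comparisons per partition:
605 + 604 + ... + 1 + 0
= 606 * (606 - 1) / 2
= 606 * 605 / 2
= 183315


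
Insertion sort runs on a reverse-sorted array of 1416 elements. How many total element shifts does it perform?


Sum of shifts = 1 + 2 + 3 + ... + 1415
= 1416 * 1415 / 2
= 2003640 / 2
= 1001820


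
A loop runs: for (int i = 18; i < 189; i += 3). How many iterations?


Loop starts at i = 18, increments by 3, stops when i >= 189.
Number of iterations = ceil((189 - 18) / 3)
= ceil(171 / 3)
= 57


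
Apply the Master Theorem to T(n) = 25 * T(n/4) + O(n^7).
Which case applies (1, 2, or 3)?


The Master Theorem: T(n) = a*T(n/b) + O(n^c)
  a = 25, b = 4, c = 7
log_b(a) = log_4(25) ~ 2.322
Compare b^c with a: 4^7 = 16384 > 25, so c > log_b(a).
Since c > log_b(a), Case 3 applies.
T(n) = O(n^7)
Master Theorem case = 3


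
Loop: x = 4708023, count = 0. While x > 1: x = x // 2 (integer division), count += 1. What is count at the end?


The variable x halves each step:
x = 4708023 -> 2354011 -> 1177005 -> 588502 -> 294251 -> 147125 -> 73562 -> 36781 -> 18390 -> 9195 -> 4597 -> 2298 -> 1149 -> 574 -> 287 -> 143 -> 71 -> 35 -> 17 -> 8 -> 4 -> 2 -> 1
Number of halvings = floor(log2(4708023)) = 22


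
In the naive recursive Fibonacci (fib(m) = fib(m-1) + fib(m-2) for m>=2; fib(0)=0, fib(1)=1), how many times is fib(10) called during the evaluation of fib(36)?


Let N(m) = number of times fib(m) is called while evaluating fib(36).
N(36) = 1 (the initial call).
N(35) = 1 (only fib(36) calls it).
For 1 <= m <= 34: fib(m) is called by fib(m+1) and fib(m+2), so
  N(m) = N(m+1) + N(m+2).
fib(0) is called only by fib(2), so N(0) = N(2).
Walk down from m=36:
  N(36)=1, N(35)=1, N(34)=2, N(33)=3, N(32)=5, N(31)=8, N(30)=13, N(29)=21, N(28)=34, N(27)=55, N(26)=89, N(25)=144, N(24)=233, N(23)=377, N(22)=610, N(21)=987, N(20)=1597, N(19)=2584, N(18)=4181, N(17)=6765, N(16)=10946, N(15)=17711, N(14)=28657, N(13)=46368, N(12)=75025, N(11)=121393, N(10)=196418
N(10) = 196418


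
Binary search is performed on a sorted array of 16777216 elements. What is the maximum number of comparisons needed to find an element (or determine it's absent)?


Binary search halves the search space each comparison:
  Step 1: search space = 16777216 -> 8388608
  Step 2: search space = 8388608 -> 4194304
  Step 3: search space = 4194304 -> 2097152
  Step 4: search space = 2097152 -> 1048576
  Step 5: search space = 1048576 -> 524288
  Step 6: search space = 524288 -> 262144
  Step 7: search space = 262144 -> 131072
  Step 8: search space = 131072 -> 65536
  Step 9: search space = 65536 -> 32768
  Step 10: search space = 32768 -> 16384
  Step 11: search space = 16384 -> 8192
  Step 12: search space = 8192 -> 4096
  Step 13: search space = 4096 -> 2048
  Step 14: search space = 2048 -> 1024
  Step 15: search space = 1024 -> 512
  Step 16: search space = 512 -> 256
  Step 17: search space = 256 -> 128
  Step 18: search space = 128 -> 64
  Step 19: search space = 64 -> 32
  Step 20: search space = 32 -> 16
  Step 21: search space = 16 -> 8
  Step 22: search space = 8 -> 4
  Step 23: search space = 4 -> 2
  Step 24: search space = 2 -> 1
  Step 25: search space = 1 (final check)
Maximum comparisons = floor(log2(16777216)) + 1 = 24 + 1 = 25


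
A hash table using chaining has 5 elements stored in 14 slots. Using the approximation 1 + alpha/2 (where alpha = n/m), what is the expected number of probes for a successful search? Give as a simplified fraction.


Load factor alpha = n/m = 5/14
Expected probes = 1 + alpha/2 = 1 + 5/(2*14)
= 1 + 5/28
= 28/28 + 5/28
= 33/28


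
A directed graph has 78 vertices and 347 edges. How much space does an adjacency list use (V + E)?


Adjacency list: one list head per vertex + one entry per edge
Vertex heads: 78
Edge entries: 347
Total = 78 + 347 = 425


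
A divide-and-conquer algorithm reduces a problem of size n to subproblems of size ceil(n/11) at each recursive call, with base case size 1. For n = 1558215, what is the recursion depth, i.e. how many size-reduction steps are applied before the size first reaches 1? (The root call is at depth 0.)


Each step divides the size by 11 (rounding up); after k steps the size is ceil(n/11^k), which equals 1 exactly when 11^k >= n.
So the depth is the smallest k with 11^k >= 1558215, i.e. ceil(log_11(1558215)).
11^5 = 161051 < 1558215 <= 1771561 = 11^6
Recursion depth = 6


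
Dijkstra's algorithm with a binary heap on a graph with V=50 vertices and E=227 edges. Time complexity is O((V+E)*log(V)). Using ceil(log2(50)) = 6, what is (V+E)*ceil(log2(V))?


Dijkstra with a binary heap: each vertex is extracted once, each edge may relax once.
Each heap operation costs O(log V).
V + E = 50 + 227 = 277
ceil(log2(50)) = 6 (since 2^5 = 32 < 50 <= 64 = 2^6)
Total heap work = (V+E) * ceil(log2(V)) = 277 * 6 = 1662


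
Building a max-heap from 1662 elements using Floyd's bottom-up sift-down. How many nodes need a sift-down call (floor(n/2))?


In a heap of 1662 elements (0-indexed array):
  Last element index: 1661
  Parent of last element: floor((1661 - 1) / 2) = 830
  Internal nodes: indices 0 to 830
  Count = floor(1662/2) = 831


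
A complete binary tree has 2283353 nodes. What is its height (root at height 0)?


In a complete binary tree, level k holds nodes 2^k .. 2^(k+1)-1 (1-indexed).
Height = floor(log2(n)) = floor(log2(2283353)) = 21
Check: 2^21 = 2097152 <= 2283353 < 4194304 = 2^22


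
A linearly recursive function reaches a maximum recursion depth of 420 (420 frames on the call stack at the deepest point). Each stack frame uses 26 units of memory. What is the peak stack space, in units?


Maximum recursion depth = 420 frames
Memory per frame = 26 units
Total stack space = depth * frame_size
= 420 * 26 = 10920


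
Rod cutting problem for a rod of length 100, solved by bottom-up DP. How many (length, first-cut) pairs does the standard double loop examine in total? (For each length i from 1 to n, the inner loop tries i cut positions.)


For each subproblem length i = 1..100, the inner loop considers i possible first cuts.
Total = 1 + 2 + ... + 100
= 100*(100+1)/2
= 100*101/2 = 5050


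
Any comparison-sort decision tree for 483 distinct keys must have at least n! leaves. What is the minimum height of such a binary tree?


A binary decision tree of height h has at most 2^h leaves and needs at least n! of them, so h >= ceil(log2(n!)).
483! is far too large to multiply out, so use Stirling's series:
  ln(n!) ~ n ln n - n + (1/2) ln(2 pi n) + 1/(12n)  (error below 1/(360 n^3), negligible here)
  ln(483) = 6.1800167
  n ln n = 483 * 6.1800167 = 2984.9481
  (1/2) ln(2 pi * 483) = (1/2) ln(3034.7785) = 4.0089
  1/(12*483) = 0.0002
  ln(483!) ~ 2984.9481 - 483 + 4.0089 + 0.0002 = 2505.9572
Convert to base 2: log2(483!) = 2505.9572 / ln 2 = 2505.9572 / 0.69314718 = 3615.3320
ceil(3615.3320) = 3616


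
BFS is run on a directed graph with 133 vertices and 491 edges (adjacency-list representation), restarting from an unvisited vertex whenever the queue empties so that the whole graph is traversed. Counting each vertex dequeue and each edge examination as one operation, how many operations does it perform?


A full BFS traversal dequeues each vertex exactly once and examines each directed edge exactly once.
V = 133 (vertex processing cost)
E = 491 (edge examination cost)
Total operations proportional to V + E = 133 + 491 = 624


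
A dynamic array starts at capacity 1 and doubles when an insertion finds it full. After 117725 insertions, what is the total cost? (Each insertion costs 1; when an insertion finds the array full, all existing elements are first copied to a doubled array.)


Insertion cost: 117725 (one per element)
Resizes occur just before inserting elements 2, 3, 5, 9, ...
Elements copied at each resize: 1 + 2 + 4 + 8 + 16 + 32 + 64 + 128 + 256 + 512 + 1024 + 2048 + 4096 + 8192 + 16384 + 32768 + 65536
Sum of copies = 131071 (geometric series: 2^k - 1)
Total = 117725 + 131071 = 248796


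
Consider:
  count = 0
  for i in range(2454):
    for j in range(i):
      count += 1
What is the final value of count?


For each i, the inner loop runs i times:
  i=0: inner runs 0 times
  i=1: inner runs 1 time
  i=2: inner runs 2 times
  i=3: inner runs 3 times
  i=4: inner runs 4 times
  i=5: inner runs 5 times
  i=6: inner runs 6 times
  i=7: inner runs 7 times
  ...
Total = 0 + 1 + 2 + ... + 2453 = 2454*(2454-1)/2 = 3009831


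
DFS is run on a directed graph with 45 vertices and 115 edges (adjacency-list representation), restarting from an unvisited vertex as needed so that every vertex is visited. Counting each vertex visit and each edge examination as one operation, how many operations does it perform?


A full DFS traversal processes each vertex exactly once (push/pop on stack).
Each directed edge is examined once.
V = 45, E = 115
V + E = 160


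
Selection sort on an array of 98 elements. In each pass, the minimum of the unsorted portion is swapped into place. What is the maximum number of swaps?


Selection sort performs one swap per pass:
  Pass 1: find min in positions 0 to 97, swap with position 0
  Pass 2: find min in positions 1 to 97, swap with position 1
  Pass 3: find min in positions 2 to 97, swap with position 2
  Pass 4: find min in positions 3 to 97, swap with position 3
  Pass 5: find min in positions 4 to 97, swap with position 4
  ... (92 more passes)
Total passes (and swaps) = n - 1 = 98 - 1 = 97


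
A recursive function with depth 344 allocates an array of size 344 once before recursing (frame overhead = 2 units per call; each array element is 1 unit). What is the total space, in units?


Array allocation: 344 units (allocated once)
Stack frames: 344 deep * 2 per frame = 688 units
Total = 344 + 688 = 1032
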